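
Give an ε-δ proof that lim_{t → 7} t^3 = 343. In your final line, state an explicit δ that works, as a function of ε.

δ = min(2, ε/193)

Suppose ε > 0. We seek δ > 0 with 0 < |t − 7| < δ ⇒ |t^3 − 343| < ε.
Factor: t^3 − 343 = (t − 7)(t^2 + 7t + 49), so |t^3 − 343| = |t − 7|·|t^2 + 7t + 49|.
Impose δ ≤ 2 so that |t| < 9; then |t^2 + 7t + 49| ≤ 193.
Hence |t^3 − 343| ≤ 193|t − 7|, which is < ε once |t − 7| < ε/193.
Take δ = min(2, ε/193). If 0 < |t − 7| < δ then both bounds hold and |t^3 − 343| ≤ 193|t − 7| < 193·(ε/193) = ε.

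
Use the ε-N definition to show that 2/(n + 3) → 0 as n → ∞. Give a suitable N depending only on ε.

Fix ε > 0. For n ≥ 1, |2/(n + 3) − 0| = 2/(n + 3) ≤ 2/n.
We need 2/n < ε, i.e. n > 2/ε.
Take N = 2/ε. If n > N then |2/(n + 3)| ≤ 2/n < ε.

N = 2/ε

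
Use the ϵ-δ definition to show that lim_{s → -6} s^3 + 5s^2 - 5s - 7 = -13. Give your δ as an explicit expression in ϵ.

δ = min(2, ϵ/73)

Fix ϵ > 0. We want δ > 0 such that 0 < |s + 6| < δ implies |(s^3 + 5s^2 - 5s - 7) + 13| < ϵ.
(s^3 + 5s^2 - 5s - 7) + 13 = s^3 + 5s^2 - 5s + 6 = (s + 6)(s^2 - s + 1).
So |(s^3 + 5s^2 - 5s - 7) + 13| = |s + 6|·|s^2 - s + 1|.
Assume first that |s + 6| < 2, so |s| < 8. Then |s^2 - s + 1| ≤ 8^2 + 8 + 1 = 73.
Hence |(s^3 + 5s^2 - 5s - 7) + 13| ≤ 73|s + 6| < ϵ provided |s + 6| < ϵ/73.
Take δ = min(2, ϵ/73). Then 0 < |s + 6| < δ gives both |s + 6| < 2 and |s + 6| < ϵ/73, so |(s^3 + 5s^2 - 5s - 7) + 13| < ϵ.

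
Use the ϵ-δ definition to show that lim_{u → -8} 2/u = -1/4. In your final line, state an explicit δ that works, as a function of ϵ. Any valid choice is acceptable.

δ = min(4, 16ϵ)

Let ϵ > 0. We seek δ > 0 such that 0 < |u + 8| < δ implies |2/u + 1/4| < ϵ.
|2/u + 1/4| = 2·|-8 − u|/(8·|u|) = 2|u + 8|/(8|u|).
Require δ ≤ 4 so that |u| > 8 − 4 = 4, hence 8|u| > 32.
Then |2/u + 1/4| < 2|u + 8|/32, which is < ϵ when |u + 8| < 16ϵ.
Take δ = min(4, 16ϵ). Then 0 < |u + 8| < δ gives both |u + 8| < 4 and |u + 8| < 16ϵ, so |2/u + 1/4| < ϵ.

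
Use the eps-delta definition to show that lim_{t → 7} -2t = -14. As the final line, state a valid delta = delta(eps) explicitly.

delta = eps/2

Let eps > 0. We need delta > 0 so that 0 < |t − 7| < delta implies |(-2t) + 14| < eps.
Since (-2t) + 14 = -2(t − 7), we have |(-2t) + 14| = 2|t − 7|.
So 2|t − 7| < eps exactly when |t − 7| < eps/2.
Take delta = eps/2. If 0 < |t − 7| < delta then |(-2t) + 14| = 2|t − 7| < 2·(eps/2) = eps.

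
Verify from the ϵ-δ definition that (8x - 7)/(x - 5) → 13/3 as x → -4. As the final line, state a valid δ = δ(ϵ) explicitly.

Suppose ϵ > 0. We want δ > 0 with 0 < |x + 4| < δ ⇒ |(8x - 7)/(x - 5) − (13/3)| < ϵ.
Combining over a common denominator, (8x - 7)/(x - 5) − (13/3) = [(8x - 7)·(-9) − (-39)·(x - 5)] / [(-9)·(x - 5)] = -33(x + 4) / ((-9)(x - 5)).
So |(8x - 7)/(x - 5) − (13/3)| = 33|x + 4| / (9·|x − 5|).
Require δ ≤ 9/2, so |x − 5| ≥ |-9| − |x + 4| > 9 − 9/2 = 9/2.
Hence |(8x - 7)/(x - 5) − (13/3)| < 33|x + 4|/(9·(9/2)) = (22/27)|x + 4|, which is < ϵ once |x + 4| < (27/22)ϵ.
Take δ = min(9/2, (27/22)ϵ). Then 0 < |x + 4| < δ forces both bounds, so |(8x - 7)/(x - 5) − (13/3)| < ϵ.

δ = min(9/2, (27/22)ϵ)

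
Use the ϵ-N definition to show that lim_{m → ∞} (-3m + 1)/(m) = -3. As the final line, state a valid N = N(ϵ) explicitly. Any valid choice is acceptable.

N = 1/ϵ

Let ϵ > 0. For m ≥ 1, |(-3m + 1)/(m) + 3| = |1|/((m)) = 1/((m)).
Since m ≥ m for m ≥ 1, this is ≤ 1/(m) = 1/m.
So |(-3m + 1)/(m) + 3| < ϵ whenever m > 1/ϵ.
Take N = 1/ϵ. If m > N then |(-3m + 1)/(m) + 3| ≤ 1/m < ϵ.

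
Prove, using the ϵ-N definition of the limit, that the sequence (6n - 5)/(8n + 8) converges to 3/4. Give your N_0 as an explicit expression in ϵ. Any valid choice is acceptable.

Let ϵ > 0 be given. For n ≥ 1, |(6n - 5)/(8n + 8) − (3/4)| = |-88|/(8(8n + 8)) = 88/(8(8n + 8)).
Since 8n + 8 ≥ 8n for n ≥ 1, this is ≤ 88/(8·8n) = (11/8)/n.
So |(6n - 5)/(8n + 8) − (3/4)| < ϵ whenever n > (11/8)/ϵ.
Take N_0 = (11/8)/ϵ. If n > N_0 then |(6n - 5)/(8n + 8) − (3/4)| ≤ (11/8)/n < ϵ.

N_0 = (11/8)/ϵ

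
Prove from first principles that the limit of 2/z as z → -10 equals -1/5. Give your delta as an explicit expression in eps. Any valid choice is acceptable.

Fix eps > 0. We seek delta > 0 such that 0 < |z + 10| < delta implies |2/z + 1/5| < eps.
|2/z + 1/5| = 2·|-10 − z|/(10·|z|) = 2|z + 10|/(10|z|).
Restrict delta ≤ 5. Then |z + 10| < 5 gives |z| > 5, so 10|z| > 50.
Then |2/z + 1/5| < 2|z + 10|/50, which is < eps when |z + 10| < 25eps.
Take delta = min(5, 25eps). Then 0 < |z + 10| < delta gives both |z + 10| < 5 and |z + 10| < 25eps, so |2/z + 1/5| < eps.

delta = min(5, 25eps)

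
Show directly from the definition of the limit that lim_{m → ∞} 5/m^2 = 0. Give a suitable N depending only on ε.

Suppose ε > 0. For m ≥ 1, |5/m^2 − 0| = 5/m^2.
5/m^2 < ε ⇔ m^2 > 5/ε ⇔ m > (5/ε)^{1/2}.
Take N = (5/ε)^{1/2}. Then m > N implies 5/m^2 < ε.

N = (5/ε)^{1/2}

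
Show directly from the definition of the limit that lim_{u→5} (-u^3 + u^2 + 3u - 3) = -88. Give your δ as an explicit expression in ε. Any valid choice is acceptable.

Let ε > 0 be given. We want δ > 0 such that 0 < |u − 5| < δ implies |(-u^3 + u^2 + 3u - 3) + 88| < ε.
(-u^3 + u^2 + 3u - 3) + 88 = -u^3 + u^2 + 3u + 85 = (u − 5)(-u^2 - 4u - 17).
So |(-u^3 + u^2 + 3u - 3) + 88| = |u − 5|·|-u^2 - 4u - 17|.
Assume first that |u − 5| < 1, so |u| < 6. Then |-u^2 - 4u - 17| ≤ 6^2 + 4·6 + 17 = 77.
Hence |(-u^3 + u^2 + 3u - 3) + 88| ≤ 77|u − 5| < ε provided |u − 5| < ε/77.
Take δ = min(1, ε/77). Then 0 < |u − 5| < δ gives both |u − 5| < 1 and |u − 5| < ε/77, so |(-u^3 + u^2 + 3u - 3) + 88| < ε.

δ = min(1, ε/77)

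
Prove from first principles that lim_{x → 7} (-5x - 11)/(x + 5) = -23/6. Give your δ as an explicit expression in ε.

Fix ε > 0. We want δ > 0 with 0 < |x − 7| < δ ⇒ |(-5x - 11)/(x + 5) + 23/6| < ε.
Combining over a common denominator, (-5x - 11)/(x + 5) + 23/6 = [(-5x - 11)·12 − (-46)·(x + 5)] / [12·(x + 5)] = -14(x − 7) / (12(x + 5)).
So |(-5x - 11)/(x + 5) + 23/6| = 14|x − 7| / (12·|x + 5|).
Require δ ≤ 6, so |x + 5| ≥ |12| − |x − 7| > 12 − 6 = 6.
Hence |(-5x - 11)/(x + 5) + 23/6| < 14|x − 7|/(12·6) = (7/36)|x − 7|, which is < ε once |x − 7| < (36/7)ε.
Take δ = min(6, (36/7)ε). Then 0 < |x − 7| < δ forces both bounds, so |(-5x - 11)/(x + 5) + 23/6| < ε.

δ = min(6, (36/7)ε)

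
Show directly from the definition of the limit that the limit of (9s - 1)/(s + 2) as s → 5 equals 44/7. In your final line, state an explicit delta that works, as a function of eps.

delta = min(7/2, (49/38)eps)

Fix eps > 0. We want delta > 0 with 0 < |s − 5| < delta ⇒ |(9s - 1)/(s + 2) − (44/7)| < eps.
Combining over a common denominator, (9s - 1)/(s + 2) − (44/7) = [(9s - 1)·7 − 44·(s + 2)] / [7·(s + 2)] = 19(s − 5) / (7(s + 2)).
So |(9s - 1)/(s + 2) − (44/7)| = 19|s − 5| / (7·|s + 2|).
Restrict delta ≤ 7/2. Then |s − 5| < 7/2 gives |s + 2| = |(s − 5) + 7| ≥ 7 − 7/2 = 7/2.
Hence |(9s - 1)/(s + 2) − (44/7)| < 19|s − 5|/(7·(7/2)) = (38/49)|s − 5|, which is < eps once |s − 5| < (49/38)eps.
Take delta = min(7/2, (49/38)eps). Then 0 < |s − 5| < delta forces both bounds, so |(9s - 1)/(s + 2) − (44/7)| < eps.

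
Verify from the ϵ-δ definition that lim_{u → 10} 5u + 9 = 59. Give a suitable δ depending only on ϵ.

δ = ϵ/5

Let ϵ > 0 be given. We need δ > 0 so that 0 < |u − 10| < δ implies |(5u + 9) − 59| < ϵ.
|(5u + 9) − 59| = |5u - 50| = 5|u − 10|.
Thus it suffices that |u − 10| < ϵ/5.
Take δ = ϵ/5. If 0 < |u − 10| < δ then |(5u + 9) − 59| = 5|u − 10| < 5·(ϵ/5) = ϵ.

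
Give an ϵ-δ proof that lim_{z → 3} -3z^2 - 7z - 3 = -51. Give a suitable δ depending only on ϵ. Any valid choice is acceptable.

δ = min(1, ϵ/28)

Let ϵ > 0. We want δ > 0 such that 0 < |z − 3| < δ implies |(-3z^2 - 7z - 3) + 51| < ϵ.
(-3z^2 - 7z - 3) + 51 = -3z^2 - 7z + 48 = (z − 3)(-3z - 16).
So |(-3z^2 - 7z - 3) + 51| = |z − 3|·|-3z - 16|.
Assume first that |z − 3| < 1, so |z| < 4. Then |-3z - 16| ≤ 3·4 + 16 = 28.
Hence |(-3z^2 - 7z - 3) + 51| ≤ 28|z − 3| < ϵ provided |z − 3| < ϵ/28.
Take δ = min(1, ϵ/28). Then 0 < |z − 3| < δ gives both |z − 3| < 1 and |z − 3| < ϵ/28, so |(-3z^2 - 7z - 3) + 51| < ϵ.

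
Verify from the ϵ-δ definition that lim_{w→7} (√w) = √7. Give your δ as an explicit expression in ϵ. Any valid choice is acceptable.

Let ϵ > 0 be given. We want δ > 0 such that 0 < |w − 7| < δ implies |√w − √7| < ϵ.
Rationalise: √w − √7 = (w − 7)/(√w + √7), so |√w − √7| = |w − 7|/(√w + √7).
Restrict δ ≤ 7 so that |w − 7| < 7 forces w > 0, and then √w + √7 > √7.
Hence |√w − √7| < |w − 7|/√7, which is < ϵ once |w − 7| < √7·ϵ.
Take δ = min(7, √7·ϵ). If 0 < |w − 7| < δ then w > 0 and |√w − √7| < |w − 7|/√7 < ϵ.

δ = min(7, √7·ϵ)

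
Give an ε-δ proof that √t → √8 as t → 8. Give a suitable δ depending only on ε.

δ = min(8, √8·ε)

Let ε > 0. We want δ > 0 such that 0 < |t − 8| < δ implies |√t − √8| < ε.
Rationalise: √t − √8 = (t − 8)/(√t + √8), so |√t − √8| = |t − 8|/(√t + √8).
Restrict δ ≤ 8 so that |t − 8| < 8 forces t > 0, and then √t + √8 > √8.
Hence |√t − √8| < |t − 8|/√8, which is < ε once |t − 8| < √8·ε.
Take δ = min(8, √8·ε). If 0 < |t − 8| < δ then t > 0 and |√t − √8| < |t − 8|/√8 < ε.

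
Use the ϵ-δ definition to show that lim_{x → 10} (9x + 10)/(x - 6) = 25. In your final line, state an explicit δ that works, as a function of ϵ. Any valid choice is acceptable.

Let ϵ > 0. We want δ > 0 with 0 < |x − 10| < δ ⇒ |(9x + 10)/(x - 6) − 25| < ϵ.
Combining over a common denominator, (9x + 10)/(x - 6) − 25 = [(9x + 10)·4 − 100·(x - 6)] / [4·(x - 6)] = -64(x − 10) / (4(x - 6)).
So |(9x + 10)/(x - 6) − 25| = 64|x − 10| / (4·|x − 6|).
Restrict δ ≤ 2. Then |x − 10| < 2 gives |x − 6| = |(x − 10) + 4| ≥ 4 − 2 = 2.
Hence |(9x + 10)/(x - 6) − 25| < 64|x − 10|/(4·2) = 8|x − 10|, which is < ϵ once |x − 10| < (1/8)ϵ.
Take δ = min(2, (1/8)ϵ). Then 0 < |x − 10| < δ forces both bounds, so |(9x + 10)/(x - 6) − 25| < ϵ.

δ = min(2, (1/8)ϵ)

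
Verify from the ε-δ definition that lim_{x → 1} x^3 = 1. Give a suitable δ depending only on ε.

Let ε > 0 be given. We seek δ > 0 with 0 < |x − 1| < δ ⇒ |x^3 − 1| < ε.
Factor: x^3 − 1 = (x − 1)(x^2 + x + 1), so |x^3 − 1| = |x − 1|·|x^2 + x + 1|.
Restrict δ ≤ 2. Then |x − 1| < 2 gives |x| < 3, so by the triangle inequality |x^2 + x + 1| ≤ 3^2 + 3 + 1 = 13.
Hence |x^3 − 1| ≤ 13|x − 1|, which is < ε once |x − 1| < ε/13.
Take δ = min(2, ε/13). If 0 < |x − 1| < δ then both bounds hold and |x^3 − 1| ≤ 13|x − 1| < 13·(ε/13) = ε.

δ = min(2, ε/13)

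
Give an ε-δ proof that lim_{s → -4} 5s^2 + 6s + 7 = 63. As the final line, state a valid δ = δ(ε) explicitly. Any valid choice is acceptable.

Fix ε > 0. We want δ > 0 such that 0 < |s + 4| < δ implies |(5s^2 + 6s + 7) − 63| < ε.
(5s^2 + 6s + 7) − 63 = 5s^2 + 6s - 56 = (s + 4)(5s - 14).
So |(5s^2 + 6s + 7) − 63| = |s + 4|·|5s - 14|.
Assume first that |s + 4| < 1, so |s| < 5. Then |5s - 14| ≤ 5·5 + 14 = 39.
Hence |(5s^2 + 6s + 7) − 63| ≤ 39|s + 4| < ε provided |s + 4| < ε/39.
Take δ = min(1, ε/39). Then 0 < |s + 4| < δ gives both |s + 4| < 1 and |s + 4| < ε/39, so |(5s^2 + 6s + 7) − 63| < ε.

δ = min(1, ε/39)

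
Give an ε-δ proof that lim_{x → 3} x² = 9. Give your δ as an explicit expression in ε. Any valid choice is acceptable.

Fix ε > 0. We seek δ > 0 with 0 < |x − 3| < δ ⇒ |x² − 9| < ε.
Factor: x² − 9 = (x − 3)(x + 3), so |x² − 9| = |x − 3|·|x + 3|.
Impose δ ≤ 1 so that |x| < 4; then |x + 3| ≤ 7.
Hence |x² − 9| ≤ 7|x − 3|, which is < ε once |x − 3| < ε/7.
Take δ = min(1, ε/7). If 0 < |x − 3| < δ then both bounds hold and |x² − 9| ≤ 7|x − 3| < 7·(ε/7) = ε.

δ = min(1, ε/7)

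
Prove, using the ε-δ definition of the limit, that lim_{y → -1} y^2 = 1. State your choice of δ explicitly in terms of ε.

Suppose ε > 0. We seek δ > 0 with 0 < |y + 1| < δ ⇒ |y^2 − 1| < ε.
Factor: y^2 − 1 = (y + 1)(y - 1), so |y^2 − 1| = |y + 1|·|y - 1|.
Impose δ ≤ 2 so that |y| < 3; then |y - 1| ≤ 4.
Hence |y^2 − 1| ≤ 4|y + 1|, which is < ε once |y + 1| < ε/4.
Take δ = min(2, ε/4). If 0 < |y + 1| < δ then both bounds hold and |y^2 − 1| ≤ 4|y + 1| < 4·(ε/4) = ε.

δ = min(2, ε/4)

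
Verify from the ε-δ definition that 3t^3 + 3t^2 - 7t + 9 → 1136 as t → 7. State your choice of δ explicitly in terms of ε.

δ = min(2, ε/620)

Let ε > 0. We want δ > 0 such that 0 < |t − 7| < δ implies |(3t^3 + 3t^2 - 7t + 9) − 1136| < ε.
(3t^3 + 3t^2 - 7t + 9) − 1136 = 3t^3 + 3t^2 - 7t - 1127 = (t − 7)(3t^2 + 24t + 161).
So |(3t^3 + 3t^2 - 7t + 9) − 1136| = |t − 7|·|3t^2 + 24t + 161|.
Assume first that |t − 7| < 2, so |t| < 9. Then |3t^2 + 24t + 161| ≤ 3·9^2 + 24·9 + 161 = 620.
Hence |(3t^3 + 3t^2 - 7t + 9) − 1136| ≤ 620|t − 7| < ε provided |t − 7| < ε/620.
Take δ = min(2, ε/620). Then 0 < |t − 7| < δ gives both |t − 7| < 2 and |t − 7| < ε/620, so |(3t^3 + 3t^2 - 7t + 9) − 1136| < ε.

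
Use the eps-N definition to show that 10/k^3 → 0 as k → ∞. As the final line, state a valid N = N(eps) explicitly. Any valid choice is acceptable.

N = (10/eps)^{1/3}

Suppose eps > 0. For k ≥ 1, |10/k^3 − 0| = 10/k^3.
10/k^3 < eps ⇔ k^3 > 10/eps ⇔ k > (10/eps)^{1/3}.
Take N = (10/eps)^{1/3}. Then k > N implies 10/k^3 < eps.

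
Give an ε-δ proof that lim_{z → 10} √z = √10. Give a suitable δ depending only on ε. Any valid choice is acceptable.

δ = min(10, √10·ε)

Let ε > 0 be given. We want δ > 0 such that 0 < |z − 10| < δ implies |√z − √10| < ε.
Multiplying by the conjugate, |√z − √10| = |z − 10|/(√z + √10).
Restrict δ ≤ 10 so that |z − 10| < 10 forces z > 0, and then √z + √10 > √10.
Hence |√z − √10| < |z − 10|/√10, which is < ε once |z − 10| < √10·ε.
Take δ = min(10, √10·ε). If 0 < |z − 10| < δ then z > 0 and |√z − √10| < |z − 10|/√10 < ε.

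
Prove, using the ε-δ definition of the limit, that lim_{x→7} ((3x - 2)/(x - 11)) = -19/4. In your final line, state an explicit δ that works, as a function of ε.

Fix ε > 0. We want δ > 0 with 0 < |x − 7| < δ ⇒ |(3x - 2)/(x - 11) + 19/4| < ε.
Combining over a common denominator, (3x - 2)/(x - 11) + 19/4 = [(3x - 2)·(-4) − 19·(x - 11)] / [(-4)·(x - 11)] = -31(x − 7) / ((-4)(x - 11)).
So |(3x - 2)/(x - 11) + 19/4| = 31|x − 7| / (4·|x − 11|).
Restrict δ ≤ 2. Then |x − 7| < 2 gives |x − 11| = |(x − 7) + (-4)| ≥ 4 − 2 = 2.
Hence |(3x - 2)/(x - 11) + 19/4| < 31|x − 7|/(4·2) = (31/8)|x − 7|, which is < ε once |x − 7| < (8/31)ε.
Take δ = min(2, (8/31)ε). Then 0 < |x − 7| < δ forces both bounds, so |(3x - 2)/(x - 11) + 19/4| < ε.

δ = min(2, (8/31)ε)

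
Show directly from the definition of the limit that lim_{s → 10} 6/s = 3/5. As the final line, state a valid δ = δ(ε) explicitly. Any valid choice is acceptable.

Let ε > 0 be given. We seek δ > 0 such that 0 < |s − 10| < δ implies |6/s − (3/5)| < ε.
|6/s − (3/5)| = 6·|10 − s|/(10·|s|) = 6|s − 10|/(10|s|).
Require δ ≤ 5 so that |s| > 10 − 5 = 5, hence 10|s| > 50.
Then |6/s − (3/5)| < 6|s − 10|/50, which is < ε when |s − 10| < (25/3)ε.
Take δ = min(5, (25/3)ε). Then 0 < |s − 10| < δ gives both |s − 10| < 5 and |s − 10| < (25/3)ε, so |6/s − (3/5)| < ε.

δ = min(5, (25/3)ε)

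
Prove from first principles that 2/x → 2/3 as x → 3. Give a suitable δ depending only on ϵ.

Suppose ϵ > 0. We seek δ > 0 such that 0 < |x − 3| < δ implies |2/x − (2/3)| < ϵ.
|2/x − (2/3)| = 2·|3 − x|/(3·|x|) = 2|x − 3|/(3|x|).
Restrict δ ≤ 3/2. Then |x − 3| < 3/2 gives |x| > 3/2, so 3|x| > 9/2.
Then |2/x − (2/3)| < 2|x − 3|/(9/2), which is < ϵ when |x − 3| < (9/4)ϵ.
Take δ = min(3/2, (9/4)ϵ). Then 0 < |x − 3| < δ gives both |x − 3| < 3/2 and |x − 3| < (9/4)ϵ, so |2/x − (2/3)| < ϵ.

δ = min(3/2, (9/4)ϵ)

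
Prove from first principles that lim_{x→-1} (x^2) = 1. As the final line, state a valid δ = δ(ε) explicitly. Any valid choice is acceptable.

Fix ε > 0. We seek δ > 0 with 0 < |x + 1| < δ ⇒ |x^2 − 1| < ε.
Factor: x^2 − 1 = (x + 1)(x - 1), so |x^2 − 1| = |x + 1|·|x - 1|.
Restrict δ ≤ 1. Then |x + 1| < 1 gives |x| < 2, so by the triangle inequality |x - 1| ≤ 2 + 1 = 3.
Hence |x^2 − 1| ≤ 3|x + 1|, which is < ε once |x + 1| < ε/3.
Take δ = min(1, ε/3). If 0 < |x + 1| < δ then both bounds hold and |x^2 − 1| ≤ 3|x + 1| < 3·(ε/3) = ε.

δ = min(1, ε/3)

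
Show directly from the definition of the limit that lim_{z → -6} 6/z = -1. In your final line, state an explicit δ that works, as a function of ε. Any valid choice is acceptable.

Let ε > 0 be given. We seek δ > 0 such that 0 < |z + 6| < δ implies |6/z + 1| < ε.
|6/z + 1| = 6·|-6 − z|/(6·|z|) = 6|z + 6|/(6|z|).
Restrict δ ≤ 3. Then |z + 6| < 3 gives |z| > 3, so 6|z| > 18.
Then |6/z + 1| < 6|z + 6|/18, which is < ε when |z + 6| < 3ε.
Take δ = min(3, 3ε). Then 0 < |z + 6| < δ gives both |z + 6| < 3 and |z + 6| < 3ε, so |6/z + 1| < ε.

δ = min(3, 3ε)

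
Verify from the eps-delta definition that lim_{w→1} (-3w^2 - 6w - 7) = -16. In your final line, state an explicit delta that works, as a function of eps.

Fix eps > 0. We want delta > 0 such that 0 < |w − 1| < delta implies |(-3w^2 - 6w - 7) + 16| < eps.
(-3w^2 - 6w - 7) + 16 = -3w^2 - 6w + 9 = (w − 1)(-3w - 9).
So |(-3w^2 - 6w - 7) + 16| = |w − 1|·|-3w - 9|.
Require delta ≤ 2. Then |w − 1| < 2 gives |w| < 3, and by the triangle inequality |-3w - 9| ≤ 3·3 + 9 = 18.
Hence |(-3w^2 - 6w - 7) + 16| ≤ 18|w − 1| < eps provided |w − 1| < eps/18.
Take delta = min(2, eps/18). Then 0 < |w − 1| < delta gives both |w − 1| < 2 and |w − 1| < eps/18, so |(-3w^2 - 6w - 7) + 16| < eps.

delta = min(2, eps/18)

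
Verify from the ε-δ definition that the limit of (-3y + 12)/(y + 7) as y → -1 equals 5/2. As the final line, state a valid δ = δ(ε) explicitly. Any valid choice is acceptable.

Let ε > 0 be given. We want δ > 0 with 0 < |y + 1| < δ ⇒ |(-3y + 12)/(y + 7) − (5/2)| < ε.
Combining over a common denominator, (-3y + 12)/(y + 7) − (5/2) = [(-3y + 12)·6 − 15·(y + 7)] / [6·(y + 7)] = -33(y + 1) / (6(y + 7)).
So |(-3y + 12)/(y + 7) − (5/2)| = 33|y + 1| / (6·|y + 7|).
Restrict δ ≤ 3. Then |y + 1| < 3 gives |y + 7| = |(y + 1) + 6| ≥ 6 − 3 = 3.
Hence |(-3y + 12)/(y + 7) − (5/2)| < 33|y + 1|/(6·3) = (11/6)|y + 1|, which is < ε once |y + 1| < (6/11)ε.
Take δ = min(3, (6/11)ε). Then 0 < |y + 1| < δ forces both bounds, so |(-3y + 12)/(y + 7) − (5/2)| < ε.

δ = min(3, (6/11)ε)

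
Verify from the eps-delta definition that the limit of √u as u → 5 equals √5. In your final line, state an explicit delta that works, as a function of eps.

delta = min(5, √5·eps)

Let eps > 0. We want delta > 0 such that 0 < |u − 5| < delta implies |√u − √5| < eps.
Multiplying by the conjugate, |√u − √5| = |u − 5|/(√u + √5).
Restrict delta ≤ 5 so that |u − 5| < 5 forces u > 0, and then √u + √5 > √5.
Hence |√u − √5| < |u − 5|/√5, which is < eps once |u − 5| < √5·eps.
Take delta = min(5, √5·eps). If 0 < |u − 5| < delta then u > 0 and |√u − √5| < |u − 5|/√5 < eps.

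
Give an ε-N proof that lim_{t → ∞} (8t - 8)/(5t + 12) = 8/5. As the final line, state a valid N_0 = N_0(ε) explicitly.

Fix ε > 0. We seek N_0 > 0 such that t > N_0 implies |(8t - 8)/(5t + 12) − (8/5)| < ε.
(8t - 8)/(5t + 12) − (8/5) = (5(8t - 8) − 8(5t + 12)) / (5(5t + 12)) = -136/(5(5t + 12)).
For t > 0 we have 5t + 12 > 5t, so |(8t - 8)/(5t + 12) − (8/5)| = 136/(5(5t + 12)) < 136/(5·5t) = (136/25)/t.
Thus |(8t - 8)/(5t + 12) − (8/5)| < ε whenever t > (136/25)/ε.
Take N_0 = (136/25)/ε. If t > N_0 then |(8t - 8)/(5t + 12) − (8/5)| < (136/25)/t < ε.

N_0 = (136/25)/ε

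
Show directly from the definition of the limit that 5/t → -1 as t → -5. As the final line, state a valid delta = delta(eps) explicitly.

Fix eps > 0. We seek delta > 0 such that 0 < |t + 5| < delta implies |5/t + 1| < eps.
|5/t + 1| = 5·|-5 − t|/(5·|t|) = 5|t + 5|/(5|t|).
Restrict delta ≤ 5/2. Then |t + 5| < 5/2 gives |t| > 5/2, so 5|t| > 25/2.
Then |5/t + 1| < 5|t + 5|/(25/2), which is < eps when |t + 5| < (5/2)eps.
Take delta = min(5/2, (5/2)eps). Then 0 < |t + 5| < delta gives both |t + 5| < 5/2 and |t + 5| < (5/2)eps, so |5/t + 1| < eps.

delta = min(5/2, (5/2)eps)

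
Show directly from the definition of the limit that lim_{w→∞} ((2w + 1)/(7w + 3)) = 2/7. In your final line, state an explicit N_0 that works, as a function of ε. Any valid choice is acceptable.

Let ε > 0. We seek N_0 > 0 such that w > N_0 implies |(2w + 1)/(7w + 3) − (2/7)| < ε.
(2w + 1)/(7w + 3) − (2/7) = (7(2w + 1) − 2(7w + 3)) / (7(7w + 3)) = 1/(7(7w + 3)).
For w > 0 we have 7w + 3 > 7w, so |(2w + 1)/(7w + 3) − (2/7)| = 1/(7(7w + 3)) < 1/(7·7w) = (1/49)/w.
Thus |(2w + 1)/(7w + 3) − (2/7)| < ε whenever w > (1/49)/ε.
Take N_0 = (1/49)/ε. If w > N_0 then |(2w + 1)/(7w + 3) − (2/7)| < (1/49)/w < ε.

N_0 = (1/49)/ε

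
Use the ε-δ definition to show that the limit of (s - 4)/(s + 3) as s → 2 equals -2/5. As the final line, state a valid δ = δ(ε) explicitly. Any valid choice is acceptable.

Let ε > 0. We want δ > 0 with 0 < |s − 2| < δ ⇒ |(s - 4)/(s + 3) + 2/5| < ε.
Combining over a common denominator, (s - 4)/(s + 3) + 2/5 = [(s - 4)·5 − (-2)·(s + 3)] / [5·(s + 3)] = 7(s − 2) / (5(s + 3)).
So |(s - 4)/(s + 3) + 2/5| = 7|s − 2| / (5·|s + 3|).
Restrict δ ≤ 5/2. Then |s − 2| < 5/2 gives |s + 3| = |(s − 2) + 5| ≥ 5 − 5/2 = 5/2.
Hence |(s - 4)/(s + 3) + 2/5| < 7|s − 2|/(5·(5/2)) = (14/25)|s − 2|, which is < ε once |s − 2| < (25/14)ε.
Take δ = min(5/2, (25/14)ε). Then 0 < |s − 2| < δ forces both bounds, so |(s - 4)/(s + 3) + 2/5| < ε.

δ = min(5/2, (25/14)ε)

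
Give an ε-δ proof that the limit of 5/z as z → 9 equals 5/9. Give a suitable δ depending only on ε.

δ = min(9/2, (81/10)ε)

Fix ε > 0. We seek δ > 0 such that 0 < |z − 9| < δ implies |5/z − (5/9)| < ε.
|5/z − (5/9)| = 5·|9 − z|/(9·|z|) = 5|z − 9|/(9|z|).
Require δ ≤ 9/2 so that |z| > 9 − 9/2 = 9/2, hence 9|z| > 81/2.
Then |5/z − (5/9)| < 5|z − 9|/(81/2), which is < ε when |z − 9| < (81/10)ε.
Take δ = min(9/2, (81/10)ε). Then 0 < |z − 9| < δ gives both |z − 9| < 9/2 and |z − 9| < (81/10)ε, so |5/z − (5/9)| < ε.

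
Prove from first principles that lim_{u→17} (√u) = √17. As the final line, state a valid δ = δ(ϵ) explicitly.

Fix ϵ > 0. We want δ > 0 such that 0 < |u − 17| < δ implies |√u − √17| < ϵ.
Multiplying by the conjugate, |√u − √17| = |u − 17|/(√u + √17).
Restrict δ ≤ 17 so that |u − 17| < 17 forces u > 0, and then √u + √17 > √17.
Hence |√u − √17| < |u − 17|/√17, which is < ϵ once |u − 17| < √17·ϵ.
Take δ = min(17, √17·ϵ). If 0 < |u − 17| < δ then u > 0 and |√u − √17| < |u − 17|/√17 < ϵ.

δ = min(17, √17·ϵ)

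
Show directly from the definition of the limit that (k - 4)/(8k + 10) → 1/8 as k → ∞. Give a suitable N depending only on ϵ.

N = (21/32)/ϵ

Let ϵ > 0. For k ≥ 1, |(k - 4)/(8k + 10) − (1/8)| = |-42|/(8(8k + 10)) = 42/(8(8k + 10)).
Since 8k + 10 ≥ 8k for k ≥ 1, this is ≤ 42/(8·8k) = (21/32)/k.
So |(k - 4)/(8k + 10) − (1/8)| < ϵ whenever k > (21/32)/ϵ.
Take N = (21/32)/ϵ. If k > N then |(k - 4)/(8k + 10) − (1/8)| ≤ (21/32)/k < ϵ.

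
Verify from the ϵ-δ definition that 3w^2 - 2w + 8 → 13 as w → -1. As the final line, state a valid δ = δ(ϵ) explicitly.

Let ϵ > 0 be given. We want δ > 0 such that 0 < |w + 1| < δ implies |(3w^2 - 2w + 8) − 13| < ϵ.
(3w^2 - 2w + 8) − 13 = 3w^2 - 2w - 5 = (w + 1)(3w - 5).
So |(3w^2 - 2w + 8) − 13| = |w + 1|·|3w - 5|.
Assume first that |w + 1| < 1, so |w| < 2. Then |3w - 5| ≤ 3·2 + 5 = 11.
Hence |(3w^2 - 2w + 8) − 13| ≤ 11|w + 1| < ϵ provided |w + 1| < ϵ/11.
Choosing δ = min(1, ϵ/11) ensures both conditions, hence |(3w^2 - 2w + 8) − 13| < ϵ.

δ = min(1, ϵ/11)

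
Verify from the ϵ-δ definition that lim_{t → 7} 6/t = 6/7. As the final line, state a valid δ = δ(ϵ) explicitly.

Fix ϵ > 0. We seek δ > 0 such that 0 < |t − 7| < δ implies |6/t − (6/7)| < ϵ.
|6/t − (6/7)| = 6·|7 − t|/(7·|t|) = 6|t − 7|/(7|t|).
Restrict δ ≤ 7/2. Then |t − 7| < 7/2 gives |t| > 7/2, so 7|t| > 49/2.
Then |6/t − (6/7)| < 6|t − 7|/(49/2), which is < ϵ when |t − 7| < (49/12)ϵ.
Take δ = min(7/2, (49/12)ϵ). Then 0 < |t − 7| < δ gives both |t − 7| < 7/2 and |t − 7| < (49/12)ϵ, so |6/t − (6/7)| < ϵ.

δ = min(7/2, (49/12)ϵ)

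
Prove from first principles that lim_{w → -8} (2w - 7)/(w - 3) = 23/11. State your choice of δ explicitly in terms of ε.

Suppose ε > 0. We want δ > 0 with 0 < |w + 8| < δ ⇒ |(2w - 7)/(w - 3) − (23/11)| < ε.
Combining over a common denominator, (2w - 7)/(w - 3) − (23/11) = [(2w - 7)·(-11) − (-23)·(w - 3)] / [(-11)·(w - 3)] = 1(w + 8) / ((-11)(w - 3)).
So |(2w - 7)/(w - 3) − (23/11)| = |w + 8| / (11·|w − 3|).
Restrict δ ≤ 11/2. Then |w + 8| < 11/2 gives |w − 3| = |(w + 8) + (-11)| ≥ 11 − 11/2 = 11/2.
Hence |(2w - 7)/(w - 3) − (23/11)| < |w + 8|/(11·(11/2)) = (2/121)|w + 8|, which is < ε once |w + 8| < (121/2)ε.
Take δ = min(11/2, (121/2)ε). Then 0 < |w + 8| < δ forces both bounds, so |(2w - 7)/(w - 3) − (23/11)| < ε.

δ = min(11/2, (121/2)ε)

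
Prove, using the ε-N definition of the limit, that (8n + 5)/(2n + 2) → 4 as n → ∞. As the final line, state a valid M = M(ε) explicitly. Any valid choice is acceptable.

M = (3/2)/ε

Let ε > 0. For n ≥ 1, |(8n + 5)/(2n + 2) − 4| = |-6|/(2(2n + 2)) = 6/(2(2n + 2)).
Since 2n + 2 ≥ 2n for n ≥ 1, this is ≤ 6/(2·2n) = (3/2)/n.
So |(8n + 5)/(2n + 2) − 4| < ε whenever n > (3/2)/ε.
Take M = (3/2)/ε. If n > M then |(8n + 5)/(2n + 2) − 4| ≤ (3/2)/n < ε.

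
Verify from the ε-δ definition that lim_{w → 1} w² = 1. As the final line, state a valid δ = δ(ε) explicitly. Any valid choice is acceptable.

δ = min(1, ε/3)

Let ε > 0 be given. We seek δ > 0 with 0 < |w − 1| < δ ⇒ |w² − 1| < ε.
Factor: w² − 1 = (w − 1)(w + 1), so |w² − 1| = |w − 1|·|w + 1|.
Impose δ ≤ 1 so that |w| < 2; then |w + 1| ≤ 3.
Hence |w² − 1| ≤ 3|w − 1|, which is < ε once |w − 1| < ε/3.
Take δ = min(1, ε/3). If 0 < |w − 1| < δ then both bounds hold and |w² − 1| ≤ 3|w − 1| < 3·(ε/3) = ε.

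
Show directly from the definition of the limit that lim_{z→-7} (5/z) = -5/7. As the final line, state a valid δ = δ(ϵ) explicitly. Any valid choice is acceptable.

Fix ϵ > 0. We seek δ > 0 such that 0 < |z + 7| < δ implies |5/z + 5/7| < ϵ.
|5/z + 5/7| = 5·|-7 − z|/(7·|z|) = 5|z + 7|/(7|z|).
Restrict δ ≤ 7/2. Then |z + 7| < 7/2 gives |z| > 7/2, so 7|z| > 49/2.
Then |5/z + 5/7| < 5|z + 7|/(49/2), which is < ϵ when |z + 7| < (49/10)ϵ.
Take δ = min(7/2, (49/10)ϵ). Then 0 < |z + 7| < δ gives both |z + 7| < 7/2 and |z + 7| < (49/10)ϵ, so |5/z + 5/7| < ϵ.

δ = min(7/2, (49/10)ϵ)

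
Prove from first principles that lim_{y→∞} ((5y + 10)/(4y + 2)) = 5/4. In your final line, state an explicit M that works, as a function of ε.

Let ε > 0. We seek M > 0 such that y > M implies |(5y + 10)/(4y + 2) − (5/4)| < ε.
(5y + 10)/(4y + 2) − (5/4) = (4(5y + 10) − 5(4y + 2)) / (4(4y + 2)) = 30/(4(4y + 2)).
For y > 0 we have 4y + 2 > 4y, so |(5y + 10)/(4y + 2) − (5/4)| = 30/(4(4y + 2)) < 30/(4·4y) = (15/8)/y.
Thus |(5y + 10)/(4y + 2) − (5/4)| < ε whenever y > (15/8)/ε.
Take M = (15/8)/ε. If y > M then |(5y + 10)/(4y + 2) − (5/4)| < (15/8)/y < ε.

M = (15/8)/ε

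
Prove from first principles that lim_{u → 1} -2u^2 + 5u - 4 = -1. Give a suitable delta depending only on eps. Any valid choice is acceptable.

delta = min(2, eps/9)

Let eps > 0 be given. We want delta > 0 such that 0 < |u − 1| < delta implies |(-2u^2 + 5u - 4) + 1| < eps.
(-2u^2 + 5u - 4) + 1 = -2u^2 + 5u - 3 = (u − 1)(-2u + 3).
So |(-2u^2 + 5u - 4) + 1| = |u − 1|·|-2u + 3|.
Assume first that |u − 1| < 2, so |u| < 3. Then |-2u + 3| ≤ 2·3 + 3 = 9.
Hence |(-2u^2 + 5u - 4) + 1| ≤ 9|u − 1| < eps provided |u − 1| < eps/9.
Take delta = min(2, eps/9). Then 0 < |u − 1| < delta gives both |u − 1| < 2 and |u − 1| < eps/9, so |(-2u^2 + 5u - 4) + 1| < eps.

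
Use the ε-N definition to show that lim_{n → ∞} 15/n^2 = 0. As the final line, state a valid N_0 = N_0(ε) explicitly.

N_0 = (15/ε)^{1/2}

Suppose ε > 0. For n ≥ 1, |15/n^2 − 0| = 15/n^2.
15/n^2 < ε ⇔ n^2 > 15/ε ⇔ n > (15/ε)^{1/2}.
Take N_0 = (15/ε)^{1/2}. Then n > N_0 implies 15/n^2 < ε.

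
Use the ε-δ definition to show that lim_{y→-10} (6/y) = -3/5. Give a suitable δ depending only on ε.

δ = min(5, (25/3)ε)

Suppose ε > 0. We seek δ > 0 such that 0 < |y + 10| < δ implies |6/y + 3/5| < ε.
|6/y + 3/5| = 6·|-10 − y|/(10·|y|) = 6|y + 10|/(10|y|).
Restrict δ ≤ 5. Then |y + 10| < 5 gives |y| > 5, so 10|y| > 50.
Then |6/y + 3/5| < 6|y + 10|/50, which is < ε when |y + 10| < (25/3)ε.
Take δ = min(5, (25/3)ε). Then 0 < |y + 10| < δ gives both |y + 10| < 5 and |y + 10| < (25/3)ε, so |6/y + 3/5| < ε.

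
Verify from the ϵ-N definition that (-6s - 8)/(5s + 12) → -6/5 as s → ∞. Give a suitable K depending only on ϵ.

K = (32/25)/ϵ

Fix ϵ > 0. We seek K > 0 such that s > K implies |(-6s - 8)/(5s + 12) + 6/5| < ϵ.
(-6s - 8)/(5s + 12) + 6/5 = (5(-6s - 8) − (-6)(5s + 12)) / (5(5s + 12)) = 32/(5(5s + 12)).
For s > 0 we have 5s + 12 > 5s, so |(-6s - 8)/(5s + 12) + 6/5| = 32/(5(5s + 12)) < 32/(5·5s) = (32/25)/s.
Thus |(-6s - 8)/(5s + 12) + 6/5| < ϵ whenever s > (32/25)/ϵ.
Take K = (32/25)/ϵ. If s > K then |(-6s - 8)/(5s + 12) + 6/5| < (32/25)/s < ϵ.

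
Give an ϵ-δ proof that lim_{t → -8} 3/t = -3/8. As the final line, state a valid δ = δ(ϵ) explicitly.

Suppose ϵ > 0. We seek δ > 0 such that 0 < |t + 8| < δ implies |3/t + 3/8| < ϵ.
|3/t + 3/8| = 3·|-8 − t|/(8·|t|) = 3|t + 8|/(8|t|).
Restrict δ ≤ 4. Then |t + 8| < 4 gives |t| > 4, so 8|t| > 32.
Then |3/t + 3/8| < 3|t + 8|/32, which is < ϵ when |t + 8| < (32/3)ϵ.
Take δ = min(4, (32/3)ϵ). Then 0 < |t + 8| < δ gives both |t + 8| < 4 and |t + 8| < (32/3)ϵ, so |3/t + 3/8| < ϵ.

δ = min(4, (32/3)ϵ)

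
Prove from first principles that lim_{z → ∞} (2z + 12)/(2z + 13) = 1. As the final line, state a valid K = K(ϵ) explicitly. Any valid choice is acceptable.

Fix ϵ > 0. We seek K > 0 such that z > K implies |(2z + 12)/(2z + 13) − 1| < ϵ.
(2z + 12)/(2z + 13) − 1 = (2(2z + 12) − 2(2z + 13)) / (2(2z + 13)) = -2/(2(2z + 13)).
For z > 0 we have 2z + 13 > 2z, so |(2z + 12)/(2z + 13) − 1| = 2/(2(2z + 13)) < 2/(2·2z) = (1/2)/z.
Thus |(2z + 12)/(2z + 13) − 1| < ϵ whenever z > (1/2)/ϵ.
Take K = (1/2)/ϵ. If z > K then |(2z + 12)/(2z + 13) − 1| < (1/2)/z < ϵ.

K = (1/2)/ϵ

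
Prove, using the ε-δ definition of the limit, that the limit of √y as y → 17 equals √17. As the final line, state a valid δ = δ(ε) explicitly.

δ = min(17, √17·ε)

Suppose ε > 0. We want δ > 0 such that 0 < |y − 17| < δ implies |√y − √17| < ε.
Rationalise: √y − √17 = (y − 17)/(√y + √17), so |√y − √17| = |y − 17|/(√y + √17).
Restrict δ ≤ 17 so that |y − 17| < 17 forces y > 0, and then √y + √17 > √17.
Hence |√y − √17| < |y − 17|/√17, which is < ε once |y − 17| < √17·ε.
Take δ = min(17, √17·ε). If 0 < |y − 17| < δ then y > 0 and |√y − √17| < |y − 17|/√17 < ε.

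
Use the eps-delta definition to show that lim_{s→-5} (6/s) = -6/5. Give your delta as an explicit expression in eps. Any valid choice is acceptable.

Fix eps > 0. We seek delta > 0 such that 0 < |s + 5| < delta implies |6/s + 6/5| < eps.
|6/s + 6/5| = 6·|-5 − s|/(5·|s|) = 6|s + 5|/(5|s|).
Require delta ≤ 5/2 so that |s| > 5 − 5/2 = 5/2, hence 5|s| > 25/2.
Then |6/s + 6/5| < 6|s + 5|/(25/2), which is < eps when |s + 5| < (25/12)eps.
Take delta = min(5/2, (25/12)eps). Then 0 < |s + 5| < delta gives both |s + 5| < 5/2 and |s + 5| < (25/12)eps, so |6/s + 6/5| < eps.

delta = min(5/2, (25/12)eps)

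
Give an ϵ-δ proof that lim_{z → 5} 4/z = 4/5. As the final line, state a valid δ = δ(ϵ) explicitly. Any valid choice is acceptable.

δ = min(5/2, (25/8)ϵ)

Suppose ϵ > 0. We seek δ > 0 such that 0 < |z − 5| < δ implies |4/z − (4/5)| < ϵ.
|4/z − (4/5)| = 4·|5 − z|/(5·|z|) = 4|z − 5|/(5|z|).
Require δ ≤ 5/2 so that |z| > 5 − 5/2 = 5/2, hence 5|z| > 25/2.
Then |4/z − (4/5)| < 4|z − 5|/(25/2), which is < ϵ when |z − 5| < (25/8)ϵ.
Take δ = min(5/2, (25/8)ϵ). Then 0 < |z − 5| < δ gives both |z − 5| < 5/2 and |z − 5| < (25/8)ϵ, so |4/z − (4/5)| < ϵ.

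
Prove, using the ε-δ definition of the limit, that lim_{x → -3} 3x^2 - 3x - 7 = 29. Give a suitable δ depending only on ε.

δ = min(2, ε/27)

Suppose ε > 0. We want δ > 0 such that 0 < |x + 3| < δ implies |(3x^2 - 3x - 7) − 29| < ε.
(3x^2 - 3x - 7) − 29 = 3x^2 - 3x - 36 = (x + 3)(3x - 12).
So |(3x^2 - 3x - 7) − 29| = |x + 3|·|3x - 12|.
Assume first that |x + 3| < 2, so |x| < 5. Then |3x - 12| ≤ 3·5 + 12 = 27.
Hence |(3x^2 - 3x - 7) − 29| ≤ 27|x + 3| < ε provided |x + 3| < ε/27.
Take δ = min(2, ε/27). Then 0 < |x + 3| < δ gives both |x + 3| < 2 and |x + 3| < ε/27, so |(3x^2 - 3x - 7) − 29| < ε.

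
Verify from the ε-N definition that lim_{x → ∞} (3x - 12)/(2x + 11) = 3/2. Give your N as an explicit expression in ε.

N = (57/4)/ε

Fix ε > 0. We seek N > 0 such that x > N implies |(3x - 12)/(2x + 11) − (3/2)| < ε.
(3x - 12)/(2x + 11) − (3/2) = (2(3x - 12) − 3(2x + 11)) / (2(2x + 11)) = -57/(2(2x + 11)).
For x > 0 we have 2x + 11 > 2x, so |(3x - 12)/(2x + 11) − (3/2)| = 57/(2(2x + 11)) < 57/(2·2x) = (57/4)/x.
Thus |(3x - 12)/(2x + 11) − (3/2)| < ε whenever x > (57/4)/ε.
Take N = (57/4)/ε. If x > N then |(3x - 12)/(2x + 11) − (3/2)| < (57/4)/x < ε.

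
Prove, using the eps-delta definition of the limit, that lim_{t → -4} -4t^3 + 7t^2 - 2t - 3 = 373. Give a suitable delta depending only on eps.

delta = min(2, eps/376)

Let eps > 0. We want delta > 0 such that 0 < |t + 4| < delta implies |(-4t^3 + 7t^2 - 2t - 3) − 373| < eps.
(-4t^3 + 7t^2 - 2t - 3) − 373 = -4t^3 + 7t^2 - 2t - 376 = (t + 4)(-4t^2 + 23t - 94).
So |(-4t^3 + 7t^2 - 2t - 3) − 373| = |t + 4|·|-4t^2 + 23t - 94|.
Assume first that |t + 4| < 2, so |t| < 6. Then |-4t^2 + 23t - 94| ≤ 4·6^2 + 23·6 + 94 = 376.
Hence |(-4t^3 + 7t^2 - 2t - 3) − 373| ≤ 376|t + 4| < eps provided |t + 4| < eps/376.
Choosing delta = min(2, eps/376) ensures both conditions, hence |(-4t^3 + 7t^2 - 2t - 3) − 373| < eps.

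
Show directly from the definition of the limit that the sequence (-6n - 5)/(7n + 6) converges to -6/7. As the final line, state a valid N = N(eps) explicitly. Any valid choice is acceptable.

Fix eps > 0. For n ≥ 1, |(-6n - 5)/(7n + 6) + 6/7| = |1|/(7(7n + 6)) = 1/(7(7n + 6)).
Since 7n + 6 ≥ 7n for n ≥ 1, this is ≤ 1/(7·7n) = (1/49)/n.
So |(-6n - 5)/(7n + 6) + 6/7| < eps whenever n > (1/49)/eps.
Take N = (1/49)/eps. If n > N then |(-6n - 5)/(7n + 6) + 6/7| ≤ (1/49)/n < eps.

N = (1/49)/eps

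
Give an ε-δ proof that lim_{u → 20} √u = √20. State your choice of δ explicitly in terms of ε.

δ = min(20, √20·ε)

Suppose ε > 0. We want δ > 0 such that 0 < |u − 20| < δ implies |√u − √20| < ε.
Rationalise: √u − √20 = (u − 20)/(√u + √20), so |√u − √20| = |u − 20|/(√u + √20).
Restrict δ ≤ 20 so that |u − 20| < 20 forces u > 0, and then √u + √20 > √20.
Hence |√u − √20| < |u − 20|/√20, which is < ε once |u − 20| < √20·ε.
Take δ = min(20, √20·ε). If 0 < |u − 20| < δ then u > 0 and |√u − √20| < |u − 20|/√20 < ε.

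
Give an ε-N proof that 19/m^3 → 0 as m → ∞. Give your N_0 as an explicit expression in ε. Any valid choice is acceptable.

N_0 = (19/ε)^{1/3}

Suppose ε > 0. For m ≥ 1, |19/m^3 − 0| = 19/m^3.
19/m^3 < ε ⇔ m^3 > 19/ε ⇔ m > (19/ε)^{1/3}.
Take N_0 = (19/ε)^{1/3}. Then m > N_0 implies 19/m^3 < ε.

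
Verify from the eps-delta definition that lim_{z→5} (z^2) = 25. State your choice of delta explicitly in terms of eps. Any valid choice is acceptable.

delta = min(2, eps/12)

Let eps > 0 be given. We seek delta > 0 with 0 < |z − 5| < delta ⇒ |z^2 − 25| < eps.
Factor: z^2 − 25 = (z − 5)(z + 5), so |z^2 − 25| = |z − 5|·|z + 5|.
Restrict delta ≤ 2. Then |z − 5| < 2 gives |z| < 7, so by the triangle inequality |z + 5| ≤ 7 + 5 = 12.
Hence |z^2 − 25| ≤ 12|z − 5|, which is < eps once |z − 5| < eps/12.
Take delta = min(2, eps/12). If 0 < |z − 5| < delta then both bounds hold and |z^2 − 25| ≤ 12|z − 5| < 12·(eps/12) = eps.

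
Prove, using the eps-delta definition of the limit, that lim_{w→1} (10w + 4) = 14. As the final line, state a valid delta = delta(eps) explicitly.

Suppose eps > 0. We need delta > 0 so that 0 < |w − 1| < delta implies |(10w + 4) − 14| < eps.
|(10w + 4) − 14| = |10w - 10| = 10|w − 1|.
Thus it suffices that |w − 1| < eps/10.
Take delta = eps/10. If 0 < |w − 1| < delta then |(10w + 4) − 14| = 10|w − 1| < 10·(eps/10) = eps.

delta = eps/10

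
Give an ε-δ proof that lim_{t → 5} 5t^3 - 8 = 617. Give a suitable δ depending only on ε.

Suppose ε > 0. We want δ > 0 such that 0 < |t − 5| < δ implies |(5t^3 - 8) − 617| < ε.
(5t^3 - 8) − 617 = 5t^3 - 625 = (t − 5)(5t^2 + 25t + 125).
So |(5t^3 - 8) − 617| = |t − 5|·|5t^2 + 25t + 125|.
Require δ ≤ 1. Then |t − 5| < 1 gives |t| < 6, and by the triangle inequality |5t^2 + 25t + 125| ≤ 5·6^2 + 25·6 + 125 = 455.
Hence |(5t^3 - 8) − 617| ≤ 455|t − 5| < ε provided |t − 5| < ε/455.
Take δ = min(1, ε/455). Then 0 < |t − 5| < δ gives both |t − 5| < 1 and |t − 5| < ε/455, so |(5t^3 - 8) − 617| < ε.

δ = min(1, ε/455)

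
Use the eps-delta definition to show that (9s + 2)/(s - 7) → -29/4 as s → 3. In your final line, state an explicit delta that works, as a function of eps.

Let eps > 0. We want delta > 0 with 0 < |s − 3| < delta ⇒ |(9s + 2)/(s - 7) + 29/4| < eps.
Combining over a common denominator, (9s + 2)/(s - 7) + 29/4 = [(9s + 2)·(-4) − 29·(s - 7)] / [(-4)·(s - 7)] = -65(s − 3) / ((-4)(s - 7)).
So |(9s + 2)/(s - 7) + 29/4| = 65|s − 3| / (4·|s − 7|).
Restrict delta ≤ 2. Then |s − 3| < 2 gives |s − 7| = |(s − 3) + (-4)| ≥ 4 − 2 = 2.
Hence |(9s + 2)/(s - 7) + 29/4| < 65|s − 3|/(4·2) = (65/8)|s − 3|, which is < eps once |s − 3| < (8/65)eps.
Take delta = min(2, (8/65)eps). Then 0 < |s − 3| < delta forces both bounds, so |(9s + 2)/(s - 7) + 29/4| < eps.

delta = min(2, (8/65)eps)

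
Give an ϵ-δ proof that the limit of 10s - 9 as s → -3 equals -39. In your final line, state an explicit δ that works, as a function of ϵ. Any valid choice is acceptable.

Suppose ϵ > 0. We need δ > 0 so that 0 < |s + 3| < δ implies |(10s - 9) + 39| < ϵ.
Since (10s - 9) + 39 = 10(s + 3), we have |(10s - 9) + 39| = 10|s + 3|.
So 10|s + 3| < ϵ exactly when |s + 3| < ϵ/10.
Choosing δ = ϵ/10 gives |(10s - 9) + 39| = 10|s + 3| < ϵ whenever |s + 3| < δ.

δ = ϵ/10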